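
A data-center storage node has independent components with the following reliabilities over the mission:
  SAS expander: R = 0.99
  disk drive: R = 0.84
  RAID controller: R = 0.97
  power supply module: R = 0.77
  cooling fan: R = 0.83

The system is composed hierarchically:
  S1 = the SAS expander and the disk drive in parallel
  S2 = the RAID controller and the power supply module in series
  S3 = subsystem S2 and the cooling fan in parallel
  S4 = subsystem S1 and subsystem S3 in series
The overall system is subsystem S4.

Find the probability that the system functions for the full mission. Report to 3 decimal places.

0.955

Parallel (SAS expander and disk drive): 1 − (1 − 0.99000)(1 − 0.84000) = 0.99840
Series (RAID controller and power supply module): 0.97000 × 0.77000 = 0.74690
Parallel ([0.74690] and cooling fan): 1 − (1 − 0.74690)(1 − 0.83000) = 0.95697
Series ([0.99840] and [0.95697]): 0.99840 × 0.95697 = 0.955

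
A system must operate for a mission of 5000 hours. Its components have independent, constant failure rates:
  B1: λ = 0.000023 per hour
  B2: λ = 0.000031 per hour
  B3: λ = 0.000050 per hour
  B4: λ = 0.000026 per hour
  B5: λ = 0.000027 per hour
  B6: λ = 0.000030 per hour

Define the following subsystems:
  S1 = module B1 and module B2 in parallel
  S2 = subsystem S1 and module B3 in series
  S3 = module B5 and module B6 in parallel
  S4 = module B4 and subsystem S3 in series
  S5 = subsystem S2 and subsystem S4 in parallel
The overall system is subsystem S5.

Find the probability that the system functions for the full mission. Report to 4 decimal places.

0.9679

R(B1) = exp(−0.000023 × 5000) = 0.891366
R(B2) = exp(−0.000031 × 5000) = 0.856415
R(B3) = exp(−0.000050 × 5000) = 0.778801
R(B4) = exp(−0.000026 × 5000) = 0.878095
R(B5) = exp(−0.000027 × 5000) = 0.873716
R(B6) = exp(−0.000030 × 5000) = 0.860708
Parallel (B1 and B2): 1 − (1 − 0.891366)(1 − 0.856415) = 0.984402
Series ([0.984402] and B3): 0.984402 × 0.778801 = 0.766653
Parallel (B5 and B6): 1 − (1 − 0.873716)(1 − 0.860708) = 0.982410
Series (B4 and [0.982410]): 0.878095 × 0.982410 = 0.862649
Parallel ([0.766653] and [0.862649]): 1 − (1 − 0.766653)(1 − 0.862649) = 0.9679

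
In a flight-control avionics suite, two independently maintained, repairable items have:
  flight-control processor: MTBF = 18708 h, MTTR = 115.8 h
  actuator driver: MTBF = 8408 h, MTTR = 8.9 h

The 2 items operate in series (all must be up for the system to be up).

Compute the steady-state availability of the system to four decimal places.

0.9928

A(flight-control processor) = MTBF/(MTBF+MTTR) = 18708/(18708+115.8) = 0.993848
A(actuator driver) = MTBF/(MTBF+MTTR) = 8408/(8408+8.9) = 0.998943
Series availability: 0.993848 × 0.998943 = 0.9928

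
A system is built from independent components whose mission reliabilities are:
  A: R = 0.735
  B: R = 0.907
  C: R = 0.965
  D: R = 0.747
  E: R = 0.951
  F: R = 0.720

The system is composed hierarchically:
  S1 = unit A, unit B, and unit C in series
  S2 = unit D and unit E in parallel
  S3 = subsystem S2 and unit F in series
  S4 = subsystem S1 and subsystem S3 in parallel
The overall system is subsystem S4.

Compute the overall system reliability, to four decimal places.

0.8969

Series (A, B, and C): 0.735000 × 0.907000 × 0.965000 = 0.643312
Parallel (D and E): 1 − (1 − 0.747000)(1 − 0.951000) = 0.987603
Series ([0.987603] and F): 0.987603 × 0.720000 = 0.711074
Parallel ([0.643312] and [0.711074]): 1 − (1 − 0.643312)(1 − 0.711074) = 0.8969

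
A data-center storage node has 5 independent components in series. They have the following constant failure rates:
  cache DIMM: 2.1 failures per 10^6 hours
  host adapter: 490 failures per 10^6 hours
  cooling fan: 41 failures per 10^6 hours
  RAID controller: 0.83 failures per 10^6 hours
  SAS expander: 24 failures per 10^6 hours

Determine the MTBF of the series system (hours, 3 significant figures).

Series of exponential components: λ_sys = Σ λ_i
λ_sys = 0.0000021 + 0.00049 + 0.000041 + 0.00000083 + 0.000024 = 5.5793e-04 /h
MTBF = 1 / λ_sys = 1790 h

1790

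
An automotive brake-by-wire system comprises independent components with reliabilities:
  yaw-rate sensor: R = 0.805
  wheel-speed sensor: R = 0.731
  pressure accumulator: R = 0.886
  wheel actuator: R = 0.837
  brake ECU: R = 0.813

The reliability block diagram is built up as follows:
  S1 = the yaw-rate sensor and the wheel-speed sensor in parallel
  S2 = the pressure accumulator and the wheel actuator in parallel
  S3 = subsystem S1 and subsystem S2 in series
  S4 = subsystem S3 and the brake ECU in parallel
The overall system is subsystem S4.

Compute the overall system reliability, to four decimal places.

0.9869

Parallel (yaw-rate sensor and wheel-speed sensor): 1 − (1 − 0.805000)(1 − 0.731000) = 0.947545
Parallel (pressure accumulator and wheel actuator): 1 − (1 − 0.886000)(1 − 0.837000) = 0.981418
Series ([0.947545] and [0.981418]): 0.947545 × 0.981418 = 0.929938
Parallel ([0.929938] and brake ECU): 1 − (1 − 0.929938)(1 − 0.813000) = 0.9869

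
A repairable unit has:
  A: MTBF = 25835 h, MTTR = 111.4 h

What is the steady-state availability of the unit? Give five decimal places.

A(A) = MTBF/(MTBF+MTTR) = 25835/(25835+111.4) = 0.99571

0.99571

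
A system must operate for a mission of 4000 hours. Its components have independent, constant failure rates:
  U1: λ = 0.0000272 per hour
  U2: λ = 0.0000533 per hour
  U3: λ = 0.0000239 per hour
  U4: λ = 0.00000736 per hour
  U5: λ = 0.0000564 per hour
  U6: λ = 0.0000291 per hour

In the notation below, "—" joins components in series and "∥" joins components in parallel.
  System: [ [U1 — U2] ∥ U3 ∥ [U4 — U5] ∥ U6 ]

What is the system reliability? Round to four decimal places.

0.9994

R(U1) = exp(−0.0000272 × 4000) = 0.896910
R(U2) = exp(−0.0000533 × 4000) = 0.807995
R(U3) = exp(−0.0000239 × 4000) = 0.908827
R(U4) = exp(−0.00000736 × 4000) = 0.970989
R(U5) = exp(−0.0000564 × 4000) = 0.798037
R(U6) = exp(−0.0000291 × 4000) = 0.890119
Series (U1 and U2): 0.896910 × 0.807995 = 0.724699
Series (U4 and U5): 0.970989 × 0.798037 = 0.774885
Parallel ([0.724699], U3, [0.774885], and U6): 1 − (1 − 0.724699)(1 − 0.908827)(1 − 0.774885)(1 − 0.890119) = 0.9994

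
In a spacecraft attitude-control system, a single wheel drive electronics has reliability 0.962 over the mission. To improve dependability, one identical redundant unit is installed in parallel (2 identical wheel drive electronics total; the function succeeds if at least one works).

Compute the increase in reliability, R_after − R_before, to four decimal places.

0.0366

R_before = 0.962
R_after = 1 − (1 − 0.962)^2 = 0.9986
ΔR = 0.9986 − 0.962 = 0.0366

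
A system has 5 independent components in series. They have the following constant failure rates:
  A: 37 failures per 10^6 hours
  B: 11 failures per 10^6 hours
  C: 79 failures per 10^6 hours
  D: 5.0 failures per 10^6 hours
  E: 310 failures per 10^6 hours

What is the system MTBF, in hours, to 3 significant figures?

2260

Series of exponential components: λ_sys = Σ λ_i
λ_sys = 0.000037 + 0.000011 + 0.000079 + 0.0000050 + 0.00031 = 4.4200e-04 /h
MTBF = 1 / λ_sys = 2260 h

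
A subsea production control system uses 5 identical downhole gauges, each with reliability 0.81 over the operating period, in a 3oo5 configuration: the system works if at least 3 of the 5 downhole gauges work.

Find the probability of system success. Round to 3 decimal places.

0.949

R = Σ_{i=3}^{5} C(5,i) p^i (1−p)^{5−i} with p = 0.81
C(5,3)·0.81^3·0.19^2 = 0.19185
C(5,4)·0.81^4·0.19^1 = 0.40894
C(5,5)·0.81^5·0.19^0 = 0.34868
Sum = 0.949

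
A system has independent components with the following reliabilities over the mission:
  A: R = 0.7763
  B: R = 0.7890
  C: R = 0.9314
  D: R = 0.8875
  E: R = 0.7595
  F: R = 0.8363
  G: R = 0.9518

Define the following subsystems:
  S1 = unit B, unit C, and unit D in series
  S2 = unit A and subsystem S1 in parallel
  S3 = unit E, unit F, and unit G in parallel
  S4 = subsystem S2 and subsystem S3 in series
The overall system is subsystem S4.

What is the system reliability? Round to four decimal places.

0.9204

Series (B, C, and D): 0.789000 × 0.931400 × 0.887500 = 0.652201
Parallel (A and [0.652201]): 1 − (1 − 0.776300)(1 − 0.652201) = 0.922197
Parallel (E, F, and G): 1 − (1 − 0.759500)(1 − 0.836300)(1 − 0.951800) = 0.998102
Series ([0.922197] and [0.998102]): 0.922197 × 0.998102 = 0.9204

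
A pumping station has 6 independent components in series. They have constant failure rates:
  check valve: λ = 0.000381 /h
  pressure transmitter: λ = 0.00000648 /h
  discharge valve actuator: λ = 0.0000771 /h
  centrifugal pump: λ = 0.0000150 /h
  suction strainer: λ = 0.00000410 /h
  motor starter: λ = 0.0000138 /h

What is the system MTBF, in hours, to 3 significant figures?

Series of exponential components: λ_sys = Σ λ_i
λ_sys = 0.000381 + 0.00000648 + 0.0000771 + 0.0000150 + 0.00000410 + 0.0000138 = 4.9748e-04 /h
MTBF = 1 / λ_sys = 2010 h

2010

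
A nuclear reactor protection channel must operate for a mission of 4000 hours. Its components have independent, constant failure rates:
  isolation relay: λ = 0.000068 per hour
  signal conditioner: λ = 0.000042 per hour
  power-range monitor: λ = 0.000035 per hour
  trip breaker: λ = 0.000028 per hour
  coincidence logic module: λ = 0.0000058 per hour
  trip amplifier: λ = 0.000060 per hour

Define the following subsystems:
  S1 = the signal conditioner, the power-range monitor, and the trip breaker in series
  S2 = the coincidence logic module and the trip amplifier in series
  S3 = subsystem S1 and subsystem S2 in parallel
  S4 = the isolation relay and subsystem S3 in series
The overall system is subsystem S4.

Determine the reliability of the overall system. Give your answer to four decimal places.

0.7014

R(isolation relay) = exp(−0.000068 × 4000) = 0.761854
R(signal conditioner) = exp(−0.000042 × 4000) = 0.845354
R(power-range monitor) = exp(−0.000035 × 4000) = 0.869358
R(trip breaker) = exp(−0.000028 × 4000) = 0.894044
R(coincidence logic module) = exp(−0.0000058 × 4000) = 0.977067
R(trip amplifier) = exp(−0.000060 × 4000) = 0.786628
Series (signal conditioner, power-range monitor, and trip breaker): 0.845354 × 0.869358 × 0.894044 = 0.657047
Series (coincidence logic module and trip amplifier): 0.977067 × 0.786628 = 0.768588
Parallel ([0.657047] and [0.768588]): 1 − (1 − 0.657047)(1 − 0.768588) = 0.920637
Series (isolation relay and [0.920637]): 0.761854 × 0.920637 = 0.7014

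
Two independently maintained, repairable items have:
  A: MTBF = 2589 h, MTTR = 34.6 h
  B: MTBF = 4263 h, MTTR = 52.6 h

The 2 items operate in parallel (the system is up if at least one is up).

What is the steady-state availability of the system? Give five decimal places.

0.99984

A(A) = MTBF/(MTBF+MTTR) = 2589/(2589+34.6) = 0.986812
A(B) = MTBF/(MTBF+MTTR) = 4263/(4263+52.6) = 0.987812
Parallel availability: 1 − (1 − 0.986812)(1 − 0.987812) = 0.99984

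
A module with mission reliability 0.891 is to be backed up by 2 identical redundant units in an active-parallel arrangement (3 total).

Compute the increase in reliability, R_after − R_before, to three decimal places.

0.108

R_before = 0.891
R_after = 1 − (1 − 0.891)^3 = 0.999
ΔR = 0.999 − 0.891 = 0.108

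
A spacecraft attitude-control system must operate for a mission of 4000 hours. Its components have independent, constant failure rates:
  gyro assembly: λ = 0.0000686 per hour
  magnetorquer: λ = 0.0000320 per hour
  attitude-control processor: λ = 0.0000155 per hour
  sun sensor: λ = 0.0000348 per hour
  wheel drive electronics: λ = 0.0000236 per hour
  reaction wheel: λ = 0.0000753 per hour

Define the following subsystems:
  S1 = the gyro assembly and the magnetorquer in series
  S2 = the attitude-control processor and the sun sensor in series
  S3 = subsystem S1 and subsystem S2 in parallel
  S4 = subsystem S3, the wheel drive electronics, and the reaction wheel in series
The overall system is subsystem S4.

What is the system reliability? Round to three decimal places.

R(gyro assembly) = exp(−0.0000686 × 4000) = 0.76003
R(magnetorquer) = exp(−0.0000320 × 4000) = 0.87985
R(attitude-control processor) = exp(−0.0000155 × 4000) = 0.93988
R(sun sensor) = exp(−0.0000348 × 4000) = 0.87005
R(wheel drive electronics) = exp(−0.0000236 × 4000) = 0.90992
R(reaction wheel) = exp(−0.0000753 × 4000) = 0.73993
Series (gyro assembly and magnetorquer): 0.76003 × 0.87985 = 0.66871
Series (attitude-control processor and sun sensor): 0.93988 × 0.87005 = 0.81774
Parallel ([0.66871] and [0.81774]): 1 − (1 − 0.66871)(1 − 0.81774) = 0.93962
Series ([0.93962], wheel drive electronics, and reaction wheel): 0.93962 × 0.90992 × 0.73993 = 0.633

0.633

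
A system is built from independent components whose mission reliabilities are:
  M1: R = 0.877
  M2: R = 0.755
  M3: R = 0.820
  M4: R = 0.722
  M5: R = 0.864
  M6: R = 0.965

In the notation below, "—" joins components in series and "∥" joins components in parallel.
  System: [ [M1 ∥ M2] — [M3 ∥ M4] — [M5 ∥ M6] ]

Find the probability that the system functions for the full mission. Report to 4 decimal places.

0.9169

Parallel (M1 and M2): 1 − (1 − 0.877000)(1 − 0.755000) = 0.969865
Parallel (M3 and M4): 1 − (1 − 0.820000)(1 − 0.722000) = 0.949960
Parallel (M5 and M6): 1 − (1 − 0.864000)(1 − 0.965000) = 0.995240
Series ([0.969865], [0.949960], and [0.995240]): 0.969865 × 0.949960 × 0.995240 = 0.9169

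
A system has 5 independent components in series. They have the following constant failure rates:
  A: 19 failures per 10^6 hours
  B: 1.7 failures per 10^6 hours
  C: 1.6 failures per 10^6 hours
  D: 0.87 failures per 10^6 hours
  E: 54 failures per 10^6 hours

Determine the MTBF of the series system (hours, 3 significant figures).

13000

Series of exponential components: λ_sys = Σ λ_i
λ_sys = 0.000019 + 0.0000017 + 0.0000016 + 0.00000087 + 0.000054 = 7.7170e-05 /h
MTBF = 1 / λ_sys = 13000 h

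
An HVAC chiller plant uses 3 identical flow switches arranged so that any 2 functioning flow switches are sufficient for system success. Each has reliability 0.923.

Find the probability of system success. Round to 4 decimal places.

0.9831

R = Σ_{i=2}^{3} C(3,i) p^i (1−p)^{3−i} with p = 0.923
C(3,2)·0.923^2·0.077^1 = 0.196796
C(3,3)·0.923^3·0.077^0 = 0.786330
Sum = 0.9831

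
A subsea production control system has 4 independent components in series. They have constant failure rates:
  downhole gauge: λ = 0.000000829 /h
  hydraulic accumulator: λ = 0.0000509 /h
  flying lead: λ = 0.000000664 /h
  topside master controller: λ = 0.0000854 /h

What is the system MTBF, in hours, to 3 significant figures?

7260

Series of exponential components: λ_sys = Σ λ_i
λ_sys = 0.000000829 + 0.0000509 + 0.000000664 + 0.0000854 = 1.3779e-04 /h
MTBF = 1 / λ_sys = 7260 h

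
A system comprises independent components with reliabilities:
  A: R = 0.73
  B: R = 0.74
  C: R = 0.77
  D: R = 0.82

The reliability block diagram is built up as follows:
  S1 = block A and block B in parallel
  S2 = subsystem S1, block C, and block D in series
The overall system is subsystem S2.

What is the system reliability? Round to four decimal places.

0.5871

Parallel (A and B): 1 − (1 − 0.730000)(1 − 0.740000) = 0.929800
Series ([0.929800], C, and D): 0.929800 × 0.770000 × 0.820000 = 0.5871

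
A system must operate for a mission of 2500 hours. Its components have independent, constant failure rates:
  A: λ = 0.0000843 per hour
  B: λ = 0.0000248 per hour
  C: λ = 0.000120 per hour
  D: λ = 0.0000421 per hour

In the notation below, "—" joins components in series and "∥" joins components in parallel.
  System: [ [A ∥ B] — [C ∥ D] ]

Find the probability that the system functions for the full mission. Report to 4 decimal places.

0.9630

R(A) = exp(−0.0000843 × 2500) = 0.809977
R(B) = exp(−0.0000248 × 2500) = 0.939883
R(C) = exp(−0.000120 × 2500) = 0.740818
R(D) = exp(−0.0000421 × 2500) = 0.900099
Parallel (A and B): 1 − (1 − 0.809977)(1 − 0.939883) = 0.988576
Parallel (C and D): 1 − (1 − 0.740818)(1 − 0.900099) = 0.974107
Series ([0.988576] and [0.974107]): 0.988576 × 0.974107 = 0.9630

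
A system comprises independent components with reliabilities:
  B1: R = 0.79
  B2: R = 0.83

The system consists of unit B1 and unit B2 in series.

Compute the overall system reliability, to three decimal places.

Series (B1 and B2): 0.79000 × 0.83000 = 0.656

0.656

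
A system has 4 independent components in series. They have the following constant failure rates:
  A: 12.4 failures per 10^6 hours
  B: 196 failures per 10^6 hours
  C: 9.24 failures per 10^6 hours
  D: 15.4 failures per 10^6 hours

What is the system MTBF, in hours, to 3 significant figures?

4290

Series of exponential components: λ_sys = Σ λ_i
λ_sys = 0.0000124 + 0.000196 + 0.00000924 + 0.0000154 = 2.3304e-04 /h
MTBF = 1 / λ_sys = 4290 h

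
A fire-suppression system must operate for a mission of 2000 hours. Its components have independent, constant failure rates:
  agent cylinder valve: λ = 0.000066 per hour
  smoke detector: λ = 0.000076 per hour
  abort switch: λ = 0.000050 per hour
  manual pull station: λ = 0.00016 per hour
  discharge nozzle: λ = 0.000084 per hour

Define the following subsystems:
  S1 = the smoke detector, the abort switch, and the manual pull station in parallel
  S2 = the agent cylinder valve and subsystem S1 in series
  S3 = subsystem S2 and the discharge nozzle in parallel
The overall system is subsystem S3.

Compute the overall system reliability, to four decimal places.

R(agent cylinder valve) = exp(−0.000066 × 2000) = 0.876341
R(smoke detector) = exp(−0.000076 × 2000) = 0.858988
R(abort switch) = exp(−0.000050 × 2000) = 0.904837
R(manual pull station) = exp(−0.00016 × 2000) = 0.726149
R(discharge nozzle) = exp(−0.000084 × 2000) = 0.845354
Parallel (smoke detector, abort switch, and manual pull station): 1 − (1 − 0.858988)(1 − 0.904837)(1 − 0.726149) = 0.996325
Series (agent cylinder valve and [0.996325]): 0.876341 × 0.996325 = 0.873120
Parallel ([0.873120] and discharge nozzle): 1 − (1 − 0.873120)(1 − 0.845354) = 0.9804

0.9804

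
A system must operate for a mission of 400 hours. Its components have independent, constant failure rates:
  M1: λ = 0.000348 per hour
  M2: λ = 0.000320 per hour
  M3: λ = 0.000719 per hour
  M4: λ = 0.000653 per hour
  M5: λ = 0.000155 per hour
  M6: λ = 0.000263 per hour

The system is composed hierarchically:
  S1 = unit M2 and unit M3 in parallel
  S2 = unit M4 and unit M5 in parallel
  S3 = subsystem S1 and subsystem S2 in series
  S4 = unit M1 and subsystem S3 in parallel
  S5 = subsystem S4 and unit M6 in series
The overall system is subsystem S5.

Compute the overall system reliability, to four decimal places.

0.8951

R(M1) = exp(−0.000348 × 400) = 0.870054
R(M2) = exp(−0.000320 × 400) = 0.879853
R(M3) = exp(−0.000719 × 400) = 0.750062
R(M4) = exp(−0.000653 × 400) = 0.770127
R(M5) = exp(−0.000155 × 400) = 0.939883
R(M6) = exp(−0.000263 × 400) = 0.900144
Parallel (M2 and M3): 1 − (1 − 0.879853)(1 − 0.750062) = 0.969971
Parallel (M4 and M5): 1 − (1 − 0.770127)(1 − 0.939883) = 0.986181
Series ([0.969971] and [0.986181]): 0.969971 × 0.986181 = 0.956567
Parallel (M1 and [0.956567]): 1 − (1 − 0.870054)(1 − 0.956567) = 0.994356
Series ([0.994356] and M6): 0.994356 × 0.900144 = 0.8951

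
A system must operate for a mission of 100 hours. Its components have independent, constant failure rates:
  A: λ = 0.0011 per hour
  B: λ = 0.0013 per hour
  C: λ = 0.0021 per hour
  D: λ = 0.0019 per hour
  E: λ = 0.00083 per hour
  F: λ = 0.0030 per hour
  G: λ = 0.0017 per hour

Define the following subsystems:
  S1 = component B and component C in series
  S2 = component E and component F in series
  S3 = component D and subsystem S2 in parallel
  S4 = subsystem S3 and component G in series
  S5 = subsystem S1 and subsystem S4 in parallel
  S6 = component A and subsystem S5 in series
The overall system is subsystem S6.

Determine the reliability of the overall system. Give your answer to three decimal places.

R(A) = exp(−0.0011 × 100) = 0.89583
R(B) = exp(−0.0013 × 100) = 0.87810
R(C) = exp(−0.0021 × 100) = 0.81058
R(D) = exp(−0.0019 × 100) = 0.82696
R(E) = exp(−0.00083 × 100) = 0.92035
R(F) = exp(−0.0030 × 100) = 0.74082
R(G) = exp(−0.0017 × 100) = 0.84366
Series (B and C): 0.87810 × 0.81058 = 0.71177
Series (E and F): 0.92035 × 0.74082 = 0.68181
Parallel (D and [0.68181]): 1 − (1 − 0.82696)(1 − 0.68181) = 0.94494
Series ([0.94494] and G): 0.94494 × 0.84366 = 0.79721
Parallel ([0.71177] and [0.79721]): 1 − (1 − 0.71177)(1 − 0.79721) = 0.94155
Series (A and [0.94155]): 0.89583 × 0.94155 = 0.843

0.843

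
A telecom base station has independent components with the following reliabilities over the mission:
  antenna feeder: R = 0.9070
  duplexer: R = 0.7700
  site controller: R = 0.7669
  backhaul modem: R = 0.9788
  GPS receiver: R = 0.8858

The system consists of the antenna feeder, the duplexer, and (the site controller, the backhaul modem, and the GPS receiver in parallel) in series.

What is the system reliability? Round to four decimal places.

0.6980

Parallel (site controller, backhaul modem, and GPS receiver): 1 − (1 − 0.766900)(1 − 0.978800)(1 − 0.885800) = 0.999436
Series (antenna feeder, duplexer, and [0.999436]): 0.907000 × 0.770000 × 0.999436 = 0.6980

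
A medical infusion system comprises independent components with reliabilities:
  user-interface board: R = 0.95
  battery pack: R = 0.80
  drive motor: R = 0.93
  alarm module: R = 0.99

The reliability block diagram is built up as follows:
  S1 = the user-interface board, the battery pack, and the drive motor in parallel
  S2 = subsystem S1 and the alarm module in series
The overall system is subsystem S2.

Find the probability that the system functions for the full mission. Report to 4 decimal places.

Parallel (user-interface board, battery pack, and drive motor): 1 − (1 − 0.950000)(1 − 0.800000)(1 − 0.930000) = 0.999300
Series ([0.999300] and alarm module): 0.999300 × 0.990000 = 0.9893

0.9893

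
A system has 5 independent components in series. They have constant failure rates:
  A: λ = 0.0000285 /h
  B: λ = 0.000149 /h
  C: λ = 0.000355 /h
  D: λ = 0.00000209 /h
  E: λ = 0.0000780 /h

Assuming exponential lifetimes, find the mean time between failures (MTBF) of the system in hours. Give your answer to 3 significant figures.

Series of exponential components: λ_sys = Σ λ_i
λ_sys = 0.0000285 + 0.000149 + 0.000355 + 0.00000209 + 0.0000780 = 6.1259e-04 /h
MTBF = 1 / λ_sys = 1630 h

1630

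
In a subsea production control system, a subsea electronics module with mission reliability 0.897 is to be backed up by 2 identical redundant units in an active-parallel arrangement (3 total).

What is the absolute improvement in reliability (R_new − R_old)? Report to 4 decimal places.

0.1019

R_before = 0.897
R_after = 1 − (1 − 0.897)^3 = 0.9989
ΔR = 0.9989 − 0.897 = 0.1019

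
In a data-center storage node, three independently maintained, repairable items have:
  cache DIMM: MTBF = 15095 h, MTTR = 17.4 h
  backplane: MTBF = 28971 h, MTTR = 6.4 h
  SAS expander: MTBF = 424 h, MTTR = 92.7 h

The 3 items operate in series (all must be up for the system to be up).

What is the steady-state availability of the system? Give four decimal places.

0.8195

A(cache DIMM) = MTBF/(MTBF+MTTR) = 15095/(15095+17.4) = 0.998849
A(backplane) = MTBF/(MTBF+MTTR) = 28971/(28971+6.4) = 0.999779
A(SAS expander) = MTBF/(MTBF+MTTR) = 424/(424+92.7) = 0.820592
Series availability: 0.998849 × 0.999779 × 0.820592 = 0.8195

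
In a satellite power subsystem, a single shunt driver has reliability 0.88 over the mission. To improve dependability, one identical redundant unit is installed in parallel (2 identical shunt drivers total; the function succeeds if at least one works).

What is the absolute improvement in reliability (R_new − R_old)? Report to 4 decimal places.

R_before = 0.88
R_after = 1 − (1 − 0.88)^2 = 0.9856
ΔR = 0.9856 − 0.88 = 0.1056

0.1056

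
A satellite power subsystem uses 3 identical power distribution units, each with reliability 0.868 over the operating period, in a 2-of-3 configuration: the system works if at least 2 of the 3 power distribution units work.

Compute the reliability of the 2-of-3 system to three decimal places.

R = Σ_{i=2}^{3} C(3,i) p^i (1−p)^{3−i} with p = 0.868
C(3,2)·0.868^2·0.132^1 = 0.29836
C(3,3)·0.868^3·0.132^0 = 0.65397
Sum = 0.952

0.952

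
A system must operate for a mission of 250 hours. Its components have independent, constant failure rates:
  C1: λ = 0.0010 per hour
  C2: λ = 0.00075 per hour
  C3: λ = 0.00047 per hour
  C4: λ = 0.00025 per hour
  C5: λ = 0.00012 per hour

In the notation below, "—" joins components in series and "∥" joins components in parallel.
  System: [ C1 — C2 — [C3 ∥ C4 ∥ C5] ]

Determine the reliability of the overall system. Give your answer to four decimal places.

0.6455

R(C1) = exp(−0.0010 × 250) = 0.778801
R(C2) = exp(−0.00075 × 250) = 0.829029
R(C3) = exp(−0.00047 × 250) = 0.889141
R(C4) = exp(−0.00025 × 250) = 0.939413
R(C5) = exp(−0.00012 × 250) = 0.970446
Parallel (C3, C4, and C5): 1 − (1 − 0.889141)(1 − 0.939413)(1 − 0.970446) = 0.999801
Series (C1, C2, and [0.999801]): 0.778801 × 0.829029 × 0.999801 = 0.6455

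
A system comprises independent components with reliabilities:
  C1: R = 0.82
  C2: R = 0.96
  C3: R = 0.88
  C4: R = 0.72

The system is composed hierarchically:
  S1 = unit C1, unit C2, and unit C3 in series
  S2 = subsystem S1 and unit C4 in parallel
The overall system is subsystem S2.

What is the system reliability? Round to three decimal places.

Series (C1, C2, and C3): 0.82000 × 0.96000 × 0.88000 = 0.69274
Parallel ([0.69274] and C4): 1 − (1 − 0.69274)(1 − 0.72000) = 0.914

0.914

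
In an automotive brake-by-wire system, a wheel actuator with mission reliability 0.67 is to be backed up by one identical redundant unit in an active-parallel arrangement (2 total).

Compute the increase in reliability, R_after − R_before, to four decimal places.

R_before = 0.67
R_after = 1 − (1 − 0.67)^2 = 0.8911
ΔR = 0.8911 − 0.67 = 0.2211

0.2211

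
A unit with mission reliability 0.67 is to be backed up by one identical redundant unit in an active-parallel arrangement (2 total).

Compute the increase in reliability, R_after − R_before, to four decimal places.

0.2211

R_before = 0.67
R_after = 1 − (1 − 0.67)^2 = 0.8911
ΔR = 0.8911 − 0.67 = 0.2211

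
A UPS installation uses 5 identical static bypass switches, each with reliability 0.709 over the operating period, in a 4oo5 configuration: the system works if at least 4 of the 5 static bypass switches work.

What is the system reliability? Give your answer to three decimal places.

R = Σ_{i=4}^{5} C(5,i) p^i (1−p)^{5−i} with p = 0.709
C(5,4)·0.709^4·0.291^1 = 0.36766
C(5,5)·0.709^5·0.291^0 = 0.17916
Sum = 0.547

0.547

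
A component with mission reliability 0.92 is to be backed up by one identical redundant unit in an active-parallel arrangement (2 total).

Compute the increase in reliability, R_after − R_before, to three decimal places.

0.074

R_before = 0.92
R_after = 1 − (1 − 0.92)^2 = 0.994
ΔR = 0.994 − 0.92 = 0.074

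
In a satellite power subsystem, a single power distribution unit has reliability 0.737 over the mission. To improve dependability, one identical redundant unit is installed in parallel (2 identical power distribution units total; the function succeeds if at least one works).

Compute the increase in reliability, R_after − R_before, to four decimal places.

R_before = 0.737
R_after = 1 − (1 − 0.737)^2 = 0.9308
ΔR = 0.9308 − 0.737 = 0.1938

0.1938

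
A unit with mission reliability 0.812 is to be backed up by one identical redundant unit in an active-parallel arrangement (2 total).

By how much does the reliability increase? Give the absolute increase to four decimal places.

R_before = 0.812
R_after = 1 − (1 − 0.812)^2 = 0.9647
ΔR = 0.9647 − 0.812 = 0.1527

0.1527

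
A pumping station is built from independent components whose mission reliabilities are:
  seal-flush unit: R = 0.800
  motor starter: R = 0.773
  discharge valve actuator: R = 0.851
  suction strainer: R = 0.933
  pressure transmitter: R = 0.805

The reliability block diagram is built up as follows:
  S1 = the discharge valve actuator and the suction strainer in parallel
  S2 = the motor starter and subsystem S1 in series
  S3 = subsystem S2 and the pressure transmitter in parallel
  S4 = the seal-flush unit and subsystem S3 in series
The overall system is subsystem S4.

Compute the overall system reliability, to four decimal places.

0.7634

Parallel (discharge valve actuator and suction strainer): 1 − (1 − 0.851000)(1 − 0.933000) = 0.990017
Series (motor starter and [0.990017]): 0.773000 × 0.990017 = 0.765283
Parallel ([0.765283] and pressure transmitter): 1 − (1 − 0.765283)(1 − 0.805000) = 0.954230
Series (seal-flush unit and [0.954230]): 0.800000 × 0.954230 = 0.7634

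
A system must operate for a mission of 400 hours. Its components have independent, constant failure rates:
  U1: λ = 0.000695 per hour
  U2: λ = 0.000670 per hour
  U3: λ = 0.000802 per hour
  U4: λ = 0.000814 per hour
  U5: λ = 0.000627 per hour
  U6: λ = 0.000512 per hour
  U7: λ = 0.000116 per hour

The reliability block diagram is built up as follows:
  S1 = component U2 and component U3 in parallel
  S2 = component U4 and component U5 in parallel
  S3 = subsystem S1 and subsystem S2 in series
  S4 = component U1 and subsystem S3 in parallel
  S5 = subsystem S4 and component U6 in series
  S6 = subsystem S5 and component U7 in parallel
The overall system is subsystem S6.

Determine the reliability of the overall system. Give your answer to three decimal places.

R(U1) = exp(−0.000695 × 400) = 0.75730
R(U2) = exp(−0.000670 × 400) = 0.76491
R(U3) = exp(−0.000802 × 400) = 0.72557
R(U4) = exp(−0.000814 × 400) = 0.72209
R(U5) = exp(−0.000627 × 400) = 0.77818
R(U6) = exp(−0.000512 × 400) = 0.81481
R(U7) = exp(−0.000116 × 400) = 0.95466
Parallel (U2 and U3): 1 − (1 − 0.76491)(1 − 0.72557) = 0.93548
Parallel (U4 and U5): 1 − (1 − 0.72209)(1 − 0.77818) = 0.93835
Series ([0.93548] and [0.93835]): 0.93548 × 0.93835 = 0.87781
Parallel (U1 and [0.87781]): 1 − (1 − 0.75730)(1 − 0.87781) = 0.97034
Series ([0.97034] and U6): 0.97034 × 0.81481 = 0.79064
Parallel ([0.79064] and U7): 1 − (1 − 0.79064)(1 − 0.95466) = 0.991

0.991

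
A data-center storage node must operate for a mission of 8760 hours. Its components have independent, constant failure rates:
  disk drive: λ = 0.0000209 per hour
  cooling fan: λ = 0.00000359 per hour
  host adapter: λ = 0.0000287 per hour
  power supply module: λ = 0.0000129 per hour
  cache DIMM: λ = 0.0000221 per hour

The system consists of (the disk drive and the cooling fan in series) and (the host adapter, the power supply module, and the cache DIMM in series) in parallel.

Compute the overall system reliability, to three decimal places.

0.917

R(disk drive) = exp(−0.0000209 × 8760) = 0.83270
R(cooling fan) = exp(−0.00000359 × 8760) = 0.96904
R(host adapter) = exp(−0.0000287 × 8760) = 0.77770
R(power supply module) = exp(−0.0000129 × 8760) = 0.89315
R(cache DIMM) = exp(−0.0000221 × 8760) = 0.82399
Series (disk drive and cooling fan): 0.83270 × 0.96904 = 0.80692
Series (host adapter, power supply module, and cache DIMM): 0.77770 × 0.89315 × 0.82399 = 0.57235
Parallel ([0.80692] and [0.57235]): 1 − (1 − 0.80692)(1 − 0.57235) = 0.917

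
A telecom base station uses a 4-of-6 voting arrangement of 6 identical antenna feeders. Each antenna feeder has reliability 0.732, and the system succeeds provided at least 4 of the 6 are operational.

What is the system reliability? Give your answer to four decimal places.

R = Σ_{i=4}^{6} C(6,i) p^i (1−p)^{6−i} with p = 0.732
C(6,4)·0.732^4·0.268^2 = 0.309318
C(6,5)·0.732^5·0.268^1 = 0.337941
C(6,6)·0.732^6·0.268^0 = 0.153839
Sum = 0.8011

0.8011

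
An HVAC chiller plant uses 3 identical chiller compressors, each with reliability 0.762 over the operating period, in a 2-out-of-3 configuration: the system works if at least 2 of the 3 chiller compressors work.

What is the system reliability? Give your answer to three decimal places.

R = Σ_{i=2}^{3} C(3,i) p^i (1−p)^{3−i} with p = 0.762
C(3,2)·0.762^2·0.238^1 = 0.41458
C(3,3)·0.762^3·0.238^0 = 0.44245
Sum = 0.857

0.857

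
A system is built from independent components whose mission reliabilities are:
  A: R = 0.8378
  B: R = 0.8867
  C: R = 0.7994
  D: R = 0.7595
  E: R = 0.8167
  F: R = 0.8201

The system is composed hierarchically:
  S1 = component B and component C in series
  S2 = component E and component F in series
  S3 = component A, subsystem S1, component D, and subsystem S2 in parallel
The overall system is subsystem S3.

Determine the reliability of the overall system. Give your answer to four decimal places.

Series (B and C): 0.886700 × 0.799400 = 0.708828
Series (E and F): 0.816700 × 0.820100 = 0.669776
Parallel (A, [0.708828], D, and [0.669776]): 1 − (1 − 0.837800)(1 − 0.708828)(1 − 0.759500)(1 − 0.669776) = 0.9962

0.9962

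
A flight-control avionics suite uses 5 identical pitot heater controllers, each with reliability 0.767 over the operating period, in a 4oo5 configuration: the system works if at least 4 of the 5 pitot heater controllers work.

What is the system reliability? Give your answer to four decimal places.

0.6686

R = Σ_{i=4}^{5} C(5,i) p^i (1−p)^{5−i} with p = 0.767
C(5,4)·0.767^4·0.233^1 = 0.403188
C(5,5)·0.767^5·0.233^0 = 0.265446
Sum = 0.6686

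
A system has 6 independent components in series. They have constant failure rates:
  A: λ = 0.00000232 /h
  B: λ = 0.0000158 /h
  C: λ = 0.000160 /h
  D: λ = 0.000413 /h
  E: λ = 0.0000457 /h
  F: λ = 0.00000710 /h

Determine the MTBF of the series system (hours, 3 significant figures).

1550

Series of exponential components: λ_sys = Σ λ_i
λ_sys = 0.00000232 + 0.0000158 + 0.000160 + 0.000413 + 0.0000457 + 0.00000710 = 6.4392e-04 /h
MTBF = 1 / λ_sys = 1550 h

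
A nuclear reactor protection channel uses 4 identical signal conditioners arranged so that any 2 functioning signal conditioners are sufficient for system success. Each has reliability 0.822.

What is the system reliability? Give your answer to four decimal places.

0.9805

R = Σ_{i=2}^{4} C(4,i) p^i (1−p)^{4−i} with p = 0.822
C(4,2)·0.822^2·0.178^2 = 0.128450
C(4,3)·0.822^3·0.178^1 = 0.395454
C(4,4)·0.822^4·0.178^0 = 0.456549
Sum = 0.9805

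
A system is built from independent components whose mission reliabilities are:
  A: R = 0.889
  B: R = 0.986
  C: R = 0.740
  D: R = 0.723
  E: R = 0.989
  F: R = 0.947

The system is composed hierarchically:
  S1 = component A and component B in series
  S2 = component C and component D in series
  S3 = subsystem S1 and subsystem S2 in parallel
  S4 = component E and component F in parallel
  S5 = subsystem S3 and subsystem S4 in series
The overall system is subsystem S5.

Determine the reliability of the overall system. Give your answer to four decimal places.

Series (A and B): 0.889000 × 0.986000 = 0.876554
Series (C and D): 0.740000 × 0.723000 = 0.535020
Parallel ([0.876554] and [0.535020]): 1 − (1 − 0.876554)(1 − 0.535020) = 0.942600
Parallel (E and F): 1 − (1 − 0.989000)(1 − 0.947000) = 0.999417
Series ([0.942600] and [0.999417]): 0.942600 × 0.999417 = 0.9421

0.9421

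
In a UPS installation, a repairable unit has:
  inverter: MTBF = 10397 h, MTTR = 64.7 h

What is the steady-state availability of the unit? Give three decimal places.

0.994

A(inverter) = MTBF/(MTBF+MTTR) = 10397/(10397+64.7) = 0.994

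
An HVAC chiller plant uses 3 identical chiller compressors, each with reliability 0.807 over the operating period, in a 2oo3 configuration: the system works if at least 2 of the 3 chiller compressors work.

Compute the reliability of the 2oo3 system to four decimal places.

R = Σ_{i=2}^{3} C(3,i) p^i (1−p)^{3−i} with p = 0.807
C(3,2)·0.807^2·0.193^1 = 0.377073
C(3,3)·0.807^3·0.193^0 = 0.525558
Sum = 0.9026

0.9026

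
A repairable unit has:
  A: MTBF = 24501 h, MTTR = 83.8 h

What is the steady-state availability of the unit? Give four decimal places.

A(A) = MTBF/(MTBF+MTTR) = 24501/(24501+83.8) = 0.9966

0.9966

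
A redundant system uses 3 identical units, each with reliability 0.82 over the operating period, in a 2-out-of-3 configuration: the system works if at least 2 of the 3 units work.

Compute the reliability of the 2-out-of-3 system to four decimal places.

0.9145

R = Σ_{i=2}^{3} C(3,i) p^i (1−p)^{3−i} with p = 0.82
C(3,2)·0.82^2·0.18^1 = 0.363096
C(3,3)·0.82^3·0.18^0 = 0.551368
Sum = 0.9145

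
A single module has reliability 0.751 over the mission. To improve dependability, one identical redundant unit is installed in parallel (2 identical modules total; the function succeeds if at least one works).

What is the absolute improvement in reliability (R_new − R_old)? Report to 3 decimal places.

0.187

R_before = 0.751
R_after = 1 − (1 − 0.751)^2 = 0.938
ΔR = 0.938 − 0.751 = 0.187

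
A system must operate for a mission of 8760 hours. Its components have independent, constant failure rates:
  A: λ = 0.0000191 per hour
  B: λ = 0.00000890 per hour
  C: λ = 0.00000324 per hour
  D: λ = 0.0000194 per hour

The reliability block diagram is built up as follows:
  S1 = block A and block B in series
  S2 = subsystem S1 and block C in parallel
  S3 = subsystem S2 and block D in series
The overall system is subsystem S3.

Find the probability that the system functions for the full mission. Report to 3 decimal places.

R(A) = exp(−0.0000191 × 8760) = 0.84593
R(B) = exp(−0.00000890 × 8760) = 0.92500
R(C) = exp(−0.00000324 × 8760) = 0.97202
R(D) = exp(−0.0000194 × 8760) = 0.84371
Series (A and B): 0.84593 × 0.92500 = 0.78249
Parallel ([0.78249] and C): 1 − (1 − 0.78249)(1 − 0.97202) = 0.99391
Series ([0.99391] and D): 0.99391 × 0.84371 = 0.839

0.839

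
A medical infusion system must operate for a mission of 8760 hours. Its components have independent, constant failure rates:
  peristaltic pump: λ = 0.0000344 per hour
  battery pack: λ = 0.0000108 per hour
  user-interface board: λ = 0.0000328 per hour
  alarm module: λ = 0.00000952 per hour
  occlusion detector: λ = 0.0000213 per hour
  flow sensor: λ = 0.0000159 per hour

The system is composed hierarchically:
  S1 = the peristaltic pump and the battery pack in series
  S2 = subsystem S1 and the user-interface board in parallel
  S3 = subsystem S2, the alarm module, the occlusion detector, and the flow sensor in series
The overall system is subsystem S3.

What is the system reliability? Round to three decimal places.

R(peristaltic pump) = exp(−0.0000344 × 8760) = 0.73982
R(battery pack) = exp(−0.0000108 × 8760) = 0.90973
R(user-interface board) = exp(−0.0000328 × 8760) = 0.75027
R(alarm module) = exp(−0.00000952 × 8760) = 0.91999
R(occlusion detector) = exp(−0.0000213 × 8760) = 0.82979
R(flow sensor) = exp(−0.0000159 × 8760) = 0.86998
Series (peristaltic pump and battery pack): 0.73982 × 0.90973 = 0.67304
Parallel ([0.67304] and user-interface board): 1 − (1 − 0.67304)(1 − 0.75027) = 0.91835
Series ([0.91835], alarm module, occlusion detector, and flow sensor): 0.91835 × 0.91999 × 0.82979 × 0.86998 = 0.610

0.610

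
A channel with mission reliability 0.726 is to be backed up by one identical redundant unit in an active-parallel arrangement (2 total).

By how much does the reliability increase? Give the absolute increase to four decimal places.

R_before = 0.726
R_after = 1 − (1 − 0.726)^2 = 0.9249
ΔR = 0.9249 − 0.726 = 0.1989

0.1989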